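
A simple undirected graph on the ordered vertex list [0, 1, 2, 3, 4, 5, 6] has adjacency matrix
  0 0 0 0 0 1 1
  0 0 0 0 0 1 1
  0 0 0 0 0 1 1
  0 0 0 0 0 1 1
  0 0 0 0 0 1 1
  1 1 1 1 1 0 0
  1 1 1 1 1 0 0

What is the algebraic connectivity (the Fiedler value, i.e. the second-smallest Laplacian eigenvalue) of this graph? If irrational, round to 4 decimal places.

Reading degrees in the order [0, 1, 2, 3, 4, 5, 6] gives [2, 2, 2, 2, 2, 5, 5]; set D = diag(2, 2, 2, 2, 2, 5, 5) and form L = D - A. Computing the eigenvalues of L and sorting gives [0, 2, 2, 2, 2, 5, 7]. The Fiedler value lambda_2 = 2 is strictly positive, so the graph is connected. The eigenvalues sum to 20, which equals trace(L) = 2|E|.

2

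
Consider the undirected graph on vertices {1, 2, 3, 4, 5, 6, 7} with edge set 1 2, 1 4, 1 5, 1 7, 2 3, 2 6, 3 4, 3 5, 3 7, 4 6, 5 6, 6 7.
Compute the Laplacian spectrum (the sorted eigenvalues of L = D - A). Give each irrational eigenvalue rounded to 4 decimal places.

[0, 3, 3, 3, 4, 4, 7]

With the vertex order [1, 2, 3, 4, 5, 6, 7], the degrees are [4, 3, 4, 3, 3, 4, 3], giving D = diag(4, 3, 4, 3, 3, 4, 3) and L = D - A. Diagonalising L (or applying a numerical eigensolver to the 7x7 matrix) gives the spectrum above.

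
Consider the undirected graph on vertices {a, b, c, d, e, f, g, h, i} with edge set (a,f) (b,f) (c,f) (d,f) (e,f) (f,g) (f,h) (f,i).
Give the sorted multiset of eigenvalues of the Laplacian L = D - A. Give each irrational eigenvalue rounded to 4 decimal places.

[0, 1, 1, 1, 1, 1, 1, 1, 9]

Reading degrees in the order [a, b, c, d, e, f, g, h, i] gives [1, 1, 1, 1, 1, 8, 1, 1, 1]; set D = diag(1, 1, 1, 1, 1, 8, 1, 1, 1) and form L = D - A. The multiplicity of 0 as a Laplacian eigenvalue equals the number of connected components. The single zero eigenvalue shows the graph is connected. The eigenvalues sum to 16, which equals trace(L) = 2|E|.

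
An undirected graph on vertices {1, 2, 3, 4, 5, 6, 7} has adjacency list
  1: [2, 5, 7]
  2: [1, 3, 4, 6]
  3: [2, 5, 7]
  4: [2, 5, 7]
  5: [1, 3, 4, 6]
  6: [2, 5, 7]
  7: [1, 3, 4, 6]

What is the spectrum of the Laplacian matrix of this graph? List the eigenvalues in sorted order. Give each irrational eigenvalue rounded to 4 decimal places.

Each diagonal entry of L is the vertex degree and each off-diagonal entry is -1 where an edge is present, 0 otherwise; in the order [1, 2, 3, 4, 5, 6, 7] the diagonal is [3, 4, 3, 3, 4, 3, 4]. L is symmetric positive semidefinite, so every eigenvalue is real and nonnegative. By the matrix-tree theorem the graph has (1/7) * product of the nonzero eigenvalues = 432 spanning trees.

[0, 3, 3, 3, 4, 4, 7]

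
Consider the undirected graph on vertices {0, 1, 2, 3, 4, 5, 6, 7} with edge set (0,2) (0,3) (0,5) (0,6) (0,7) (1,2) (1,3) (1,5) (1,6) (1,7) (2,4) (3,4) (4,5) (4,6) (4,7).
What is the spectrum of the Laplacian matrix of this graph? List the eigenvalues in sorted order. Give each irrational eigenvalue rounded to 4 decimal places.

Reading degrees in the order [0, 1, 2, 3, 4, 5, 6, 7] gives [5, 5, 3, 3, 5, 3, 3, 3]; set D = diag(5, 5, 3, 3, 5, 3, 3, 3) and form L = D - A. Diagonalising L (or applying a numerical eigensolver to the 8x8 matrix) gives the spectrum above. The eigenvalues sum to 30, which equals trace(L) = 2|E|.

[0, 3, 3, 3, 3, 5, 5, 8]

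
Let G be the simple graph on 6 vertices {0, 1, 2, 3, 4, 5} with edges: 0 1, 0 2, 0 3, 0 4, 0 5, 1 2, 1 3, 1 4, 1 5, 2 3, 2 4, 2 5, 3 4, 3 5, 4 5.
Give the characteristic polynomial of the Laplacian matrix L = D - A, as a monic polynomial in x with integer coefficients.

x^6 - 30x^5 + 360x^4 - 2160x^3 + 6480x^2 - 7776x

Each diagonal entry of L is the vertex degree and each off-diagonal entry is -1 where an edge is present, 0 otherwise; in the order [0, 1, 2, 3, 4, 5] the diagonal is [5, 5, 5, 5, 5, 5]. L has integer entries, so p(x) = det(xI - L) has integer coefficients. Expanding the determinant yields x^6 - 30x^5 + 360x^4 - 2160x^3 + 6480x^2 - 7776x. The constant term is 0 because L is singular (the all-ones vector lies in its kernel). By the matrix-tree theorem the graph has (1/6) * product of the nonzero eigenvalues = 1296 spanning trees.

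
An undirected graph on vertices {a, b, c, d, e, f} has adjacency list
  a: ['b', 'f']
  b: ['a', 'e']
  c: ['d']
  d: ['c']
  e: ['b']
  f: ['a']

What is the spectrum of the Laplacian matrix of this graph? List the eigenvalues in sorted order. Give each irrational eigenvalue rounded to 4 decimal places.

[0, 0, 0.5858, 2, 2, 3.4142]

Each diagonal entry of L is the vertex degree and each off-diagonal entry is -1 where an edge is present, 0 otherwise; in the order [a, b, c, d, e, f] the diagonal is [2, 2, 1, 1, 1, 1]. L is symmetric positive semidefinite, so every eigenvalue is real and nonnegative. The 2 zero eigenvalues correspond to the 2 connected components. The eigenvalues sum to 8, which equals trace(L) = 2|E|.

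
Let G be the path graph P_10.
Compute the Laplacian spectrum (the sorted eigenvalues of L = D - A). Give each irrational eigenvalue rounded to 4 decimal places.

The graph has 10 vertices and degree multiset [2, 2, 2, 2, 2, 2, 2, 2, 1, 1]; D is the diagonal matrix of degrees and L = D - A. The multiplicity of 0 as a Laplacian eigenvalue equals the number of connected components. The single zero eigenvalue shows the graph is connected. The largest eigenvalue, 3.9021, is at most the vertex count 10. There is one zero in the spectrum, matching the 1 component.

[0, 0.0979, 0.3820, 0.8244, 1.3820, 2, 2.6180, 3.1756, 3.6180, 3.9021]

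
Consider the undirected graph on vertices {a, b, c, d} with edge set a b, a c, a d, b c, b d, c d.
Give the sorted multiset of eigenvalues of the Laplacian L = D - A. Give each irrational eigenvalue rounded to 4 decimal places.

[0, 4, 4, 4]

With the vertex order [a, b, c, d], the degrees are [3, 3, 3, 3], giving D = diag(3, 3, 3, 3) and L = D - A. The multiplicity of 0 as a Laplacian eigenvalue equals the number of connected components. The single zero eigenvalue shows the graph is connected. The eigenvalues sum to 12, which equals trace(L) = 2|E|.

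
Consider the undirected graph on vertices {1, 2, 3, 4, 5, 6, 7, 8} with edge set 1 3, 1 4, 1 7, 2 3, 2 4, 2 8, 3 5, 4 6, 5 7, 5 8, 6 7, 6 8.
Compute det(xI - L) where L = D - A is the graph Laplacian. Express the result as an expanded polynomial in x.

Reading degrees in the order [1, 2, 3, 4, 5, 6, 7, 8] gives [3, 3, 3, 3, 3, 3, 3, 3]; set D = diag(3, 3, 3, 3, 3, 3, 3, 3) and form L = D - A. L has integer entries, so p(x) = det(xI - L) has integer coefficients. Expanding the determinant yields x^8 - 24x^7 + 240x^6 - 1296x^5 + 4080x^4 - 7488x^3 + 7424x^2 - 3072x. The constant term is 0 because L is singular (the all-ones vector lies in its kernel). The eigenvalues sum to 24, which equals trace(L) = 2|E|.

x^8 - 24x^7 + 240x^6 - 1296x^5 + 4080x^4 - 7488x^3 + 7424x^2 - 3072x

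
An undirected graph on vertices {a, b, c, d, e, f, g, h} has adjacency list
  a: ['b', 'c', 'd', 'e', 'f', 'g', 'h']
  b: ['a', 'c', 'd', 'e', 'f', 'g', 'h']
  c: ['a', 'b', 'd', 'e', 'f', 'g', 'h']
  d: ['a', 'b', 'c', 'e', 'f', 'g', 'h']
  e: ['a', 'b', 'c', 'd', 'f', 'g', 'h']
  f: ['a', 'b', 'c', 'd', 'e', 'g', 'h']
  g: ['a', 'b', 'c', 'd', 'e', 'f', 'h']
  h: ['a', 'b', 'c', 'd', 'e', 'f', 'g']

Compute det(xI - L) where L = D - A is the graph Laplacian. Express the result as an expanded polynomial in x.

x^8 - 56x^7 + 1344x^6 - 17920x^5 + 143360x^4 - 688128x^3 + 1835008x^2 - 2097152x

With the vertex order [a, b, c, d, e, f, g, h], the degrees are [7, 7, 7, 7, 7, 7, 7, 7], giving D = diag(7, 7, 7, 7, 7, 7, 7, 7) and L = D - A. Computing det(xI - L) by cofactor expansion (or equivalently via sum-over-permutations) gives x^8 - 56x^7 + 1344x^6 - 17920x^5 + 143360x^4 - 688128x^3 + 1835008x^2 - 2097152x. Since p(0) = det(-L) = 0, x divides p(x). The eigenvalues sum to 56, which equals trace(L) = 2|E|.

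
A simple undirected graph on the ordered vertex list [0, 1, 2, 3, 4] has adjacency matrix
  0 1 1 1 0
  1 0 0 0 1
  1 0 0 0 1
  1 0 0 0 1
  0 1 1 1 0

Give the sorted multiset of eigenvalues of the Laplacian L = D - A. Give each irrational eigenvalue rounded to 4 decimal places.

Reading degrees in the order [0, 1, 2, 3, 4] gives [3, 2, 2, 2, 3]; set D = diag(3, 2, 2, 2, 3) and form L = D - A. The multiplicity of 0 as a Laplacian eigenvalue equals the number of connected components. By the matrix-tree theorem the graph has (1/5) * product of the nonzero eigenvalues = 12 spanning trees. The eigenvalues sum to 12, which equals trace(L) = 2|E|.

[0, 2, 2, 3, 5]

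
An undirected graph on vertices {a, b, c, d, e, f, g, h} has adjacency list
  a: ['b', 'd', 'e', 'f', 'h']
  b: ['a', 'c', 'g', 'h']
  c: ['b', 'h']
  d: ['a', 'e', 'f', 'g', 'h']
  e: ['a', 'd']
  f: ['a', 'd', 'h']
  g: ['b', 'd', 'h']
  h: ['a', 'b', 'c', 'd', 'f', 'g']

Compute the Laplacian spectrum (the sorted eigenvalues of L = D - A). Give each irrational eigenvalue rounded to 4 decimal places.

[0, 1.4078, 2.2819, 2.7394, 4.3436, 5.5711, 6.5474, 7.1087]

Reading degrees in the order [a, b, c, d, e, f, g, h] gives [5, 4, 2, 5, 2, 3, 3, 6]; set D = diag(5, 4, 2, 5, 2, 3, 3, 6) and form L = D - A. L is symmetric positive semidefinite, so every eigenvalue is real and nonnegative. The single zero eigenvalue shows the graph is connected.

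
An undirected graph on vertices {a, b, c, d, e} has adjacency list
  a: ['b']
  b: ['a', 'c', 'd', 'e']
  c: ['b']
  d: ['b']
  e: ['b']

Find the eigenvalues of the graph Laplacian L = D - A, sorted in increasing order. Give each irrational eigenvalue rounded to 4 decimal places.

Each diagonal entry of L is the vertex degree and each off-diagonal entry is -1 where an edge is present, 0 otherwise; in the order [a, b, c, d, e] the diagonal is [1, 4, 1, 1, 1]. The multiplicity of 0 as a Laplacian eigenvalue equals the number of connected components. The eigenvalues sum to 8, which equals trace(L) = 2|E|. By the matrix-tree theorem the graph has (1/5) * product of the nonzero eigenvalues = 1 spanning tree.

[0, 1, 1, 1, 5]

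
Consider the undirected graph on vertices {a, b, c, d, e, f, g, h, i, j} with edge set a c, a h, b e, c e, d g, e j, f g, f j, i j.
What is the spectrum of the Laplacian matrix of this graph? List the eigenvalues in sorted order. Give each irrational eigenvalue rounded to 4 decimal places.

Reading degrees in the order [a, b, c, d, e, f, g, h, i, j] gives [2, 1, 2, 1, 3, 2, 2, 1, 1, 3]; set D = diag(2, 1, 2, 1, 3, 2, 2, 1, 1, 3) and form L = D - A. Since every row of L sums to 0, the all-ones vector is in the kernel and 0 is an eigenvalue. The single zero eigenvalue shows the graph is connected. The largest eigenvalue, 4.7056, is at most the vertex count 10. The eigenvalues sum to 18, which equals trace(L) = 2|E|.

[0, 0.1487, 0.3820, 0.6496, 1.3820, 1.4400, 2.6180, 3.0561, 3.6180, 4.7056]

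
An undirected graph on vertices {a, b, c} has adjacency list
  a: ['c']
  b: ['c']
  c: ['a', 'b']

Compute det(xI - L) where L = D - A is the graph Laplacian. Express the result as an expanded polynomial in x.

Reading degrees in the order [a, b, c] gives [1, 1, 2]; set D = diag(1, 1, 2) and form L = D - A. The eigenvalues of L are [0, 1, 3]; the characteristic polynomial is the product of (x - lambda_i), which multiplies out to x^3 - 4x^2 + 3x. Since p(0) = det(-L) = 0, x divides p(x). The eigenvalues sum to 4, which equals trace(L) = 2|E|. By the matrix-tree theorem the graph has (1/3) * product of the nonzero eigenvalues = 1 spanning tree.

x^3 - 4x^2 + 3x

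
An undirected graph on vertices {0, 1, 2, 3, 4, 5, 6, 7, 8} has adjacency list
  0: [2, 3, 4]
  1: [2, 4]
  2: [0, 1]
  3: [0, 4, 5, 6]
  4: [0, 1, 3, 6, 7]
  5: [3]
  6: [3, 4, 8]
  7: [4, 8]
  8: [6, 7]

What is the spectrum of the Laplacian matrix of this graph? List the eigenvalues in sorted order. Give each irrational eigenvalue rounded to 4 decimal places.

Each diagonal entry of L is the vertex degree and each off-diagonal entry is -1 where an edge is present, 0 otherwise; in the order [0, 1, 2, 3, 4, 5, 6, 7, 8] the diagonal is [3, 2, 2, 4, 5, 1, 3, 2, 2]. Diagonalising L (or applying a numerical eigensolver to the 9x9 matrix) gives the spectrum above. By the matrix-tree theorem the graph has (1/9) * product of the nonzero eigenvalues = 105 spanning trees. There is one zero in the spectrum, matching the 1 component.

[0, 0.7475, 0.7530, 2.0943, 2.4450, 2.6049, 3.8019, 5.2616, 6.2917]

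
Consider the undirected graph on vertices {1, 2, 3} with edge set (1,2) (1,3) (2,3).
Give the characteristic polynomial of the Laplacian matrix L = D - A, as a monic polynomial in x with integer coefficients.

Each diagonal entry of L is the vertex degree and each off-diagonal entry is -1 where an edge is present, 0 otherwise; in the order [1, 2, 3] the diagonal is [2, 2, 2]. L has integer entries, so p(x) = det(xI - L) has integer coefficients. Expanding the determinant yields x^3 - 6x^2 + 9x. The constant term is 0 because L is singular (the all-ones vector lies in its kernel). The eigenvalues sum to 6, which equals trace(L) = 2|E|. There is one zero in the spectrum, matching the 1 component.

x^3 - 6x^2 + 9x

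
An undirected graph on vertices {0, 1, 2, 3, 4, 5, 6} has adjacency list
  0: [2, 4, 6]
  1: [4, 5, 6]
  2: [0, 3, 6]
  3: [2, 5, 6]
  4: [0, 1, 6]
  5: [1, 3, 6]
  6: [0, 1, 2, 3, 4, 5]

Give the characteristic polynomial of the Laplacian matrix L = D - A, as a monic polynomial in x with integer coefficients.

Each diagonal entry of L is the vertex degree and each off-diagonal entry is -1 where an edge is present, 0 otherwise; in the order [0, 1, 2, 3, 4, 5, 6] the diagonal is [3, 3, 3, 3, 3, 3, 6]. Computing det(xI - L) by cofactor expansion (or equivalently via sum-over-permutations) gives x^7 - 24x^6 + 231x^5 - 1140x^4 + 3036x^3 - 4128x^2 + 2240x. The constant term is 0 because L is singular (the all-ones vector lies in its kernel).

x^7 - 24x^6 + 231x^5 - 1140x^4 + 3036x^3 - 4128x^2 + 2240x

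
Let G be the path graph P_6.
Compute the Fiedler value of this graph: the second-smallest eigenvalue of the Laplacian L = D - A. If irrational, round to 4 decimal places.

0.2679

The graph has 6 vertices and degree multiset [2, 2, 2, 2, 1, 1]; D is the diagonal matrix of degrees and L = D - A. Computing the eigenvalues of L and sorting gives [0, 0.2679, 1, 2, 3, 3.7321]. The Fiedler value lambda_2 = 0.2679 is strictly positive, so the graph is connected.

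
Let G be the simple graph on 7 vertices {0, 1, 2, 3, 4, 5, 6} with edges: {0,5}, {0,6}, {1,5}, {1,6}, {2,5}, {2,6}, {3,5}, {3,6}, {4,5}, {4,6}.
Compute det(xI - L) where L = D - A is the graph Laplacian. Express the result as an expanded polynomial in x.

x^7 - 20x^6 + 155x^5 - 600x^4 + 1240x^3 - 1312x^2 + 560x

Reading degrees in the order [0, 1, 2, 3, 4, 5, 6] gives [2, 2, 2, 2, 2, 5, 5]; set D = diag(2, 2, 2, 2, 2, 5, 5) and form L = D - A. Computing det(xI - L) by cofactor expansion (or equivalently via sum-over-permutations) gives x^7 - 20x^6 + 155x^5 - 600x^4 + 1240x^3 - 1312x^2 + 560x. Since p(0) = det(-L) = 0, x divides p(x). By the matrix-tree theorem the graph has (1/7) * product of the nonzero eigenvalues = 80 spanning trees.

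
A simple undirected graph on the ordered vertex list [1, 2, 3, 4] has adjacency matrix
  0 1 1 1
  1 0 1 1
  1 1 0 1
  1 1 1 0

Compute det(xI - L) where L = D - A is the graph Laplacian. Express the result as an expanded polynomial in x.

x^4 - 12x^3 + 48x^2 - 64x

With the vertex order [1, 2, 3, 4], the degrees are [3, 3, 3, 3], giving D = diag(3, 3, 3, 3) and L = D - A. Computing det(xI - L) by cofactor expansion (or equivalently via sum-over-permutations) gives x^4 - 12x^3 + 48x^2 - 64x. Since p(0) = det(-L) = 0, x divides p(x). There is one zero in the spectrum, matching the 1 component.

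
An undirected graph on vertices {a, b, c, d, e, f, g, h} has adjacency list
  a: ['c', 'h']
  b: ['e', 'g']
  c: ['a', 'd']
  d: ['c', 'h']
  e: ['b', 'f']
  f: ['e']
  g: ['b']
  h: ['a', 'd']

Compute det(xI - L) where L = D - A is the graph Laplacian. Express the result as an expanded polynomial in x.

Reading degrees in the order [a, b, c, d, e, f, g, h] gives [2, 2, 2, 2, 2, 1, 1, 2]; set D = diag(2, 2, 2, 2, 2, 1, 1, 2) and form L = D - A. Computing det(xI - L) by cofactor expansion (or equivalently via sum-over-permutations) gives x^8 - 14x^7 + 78x^6 - 220x^5 + 328x^4 - 240x^3 + 64x^2. Since p(0) = det(-L) = 0, x divides p(x). The eigenvalues sum to 14, which equals trace(L) = 2|E|.

x^8 - 14x^7 + 78x^6 - 220x^5 + 328x^4 - 240x^3 + 64x^2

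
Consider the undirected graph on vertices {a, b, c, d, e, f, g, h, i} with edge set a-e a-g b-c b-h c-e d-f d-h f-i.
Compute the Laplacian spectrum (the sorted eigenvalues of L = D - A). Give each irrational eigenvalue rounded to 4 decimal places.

[0, 0.1206, 0.4679, 1, 1.6527, 2.3473, 3, 3.5321, 3.8794]

Each diagonal entry of L is the vertex degree and each off-diagonal entry is -1 where an edge is present, 0 otherwise; in the order [a, b, c, d, e, f, g, h, i] the diagonal is [2, 2, 2, 2, 2, 2, 1, 2, 1]. Diagonalising L (or applying a numerical eigensolver to the 9x9 matrix) gives the spectrum above. The single zero eigenvalue shows the graph is connected.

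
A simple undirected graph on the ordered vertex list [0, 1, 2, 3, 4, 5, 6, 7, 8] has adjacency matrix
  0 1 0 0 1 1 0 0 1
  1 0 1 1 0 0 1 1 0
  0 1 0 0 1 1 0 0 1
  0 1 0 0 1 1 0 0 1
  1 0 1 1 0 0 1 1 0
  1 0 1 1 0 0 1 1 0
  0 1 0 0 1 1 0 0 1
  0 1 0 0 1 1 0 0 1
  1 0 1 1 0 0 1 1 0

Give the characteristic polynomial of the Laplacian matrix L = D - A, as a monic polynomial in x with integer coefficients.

x^9 - 40x^8 + 690x^7 - 6720x^6 + 40485x^5 - 154704x^4 + 366560x^3 - 492800x^2 + 288000x

Reading degrees in the order [0, 1, 2, 3, 4, 5, 6, 7, 8] gives [4, 5, 4, 4, 5, 5, 4, 4, 5]; set D = diag(4, 5, 4, 4, 5, 5, 4, 4, 5) and form L = D - A. L has integer entries, so p(x) = det(xI - L) has integer coefficients. Expanding the determinant yields x^9 - 40x^8 + 690x^7 - 6720x^6 + 40485x^5 - 154704x^4 + 366560x^3 - 492800x^2 + 288000x. Since p(0) = det(-L) = 0, x divides p(x). There is one zero in the spectrum, matching the 1 component.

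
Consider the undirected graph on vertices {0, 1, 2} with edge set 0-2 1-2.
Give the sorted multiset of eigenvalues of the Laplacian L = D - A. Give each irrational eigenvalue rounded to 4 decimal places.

[0, 1, 3]

Reading degrees in the order [0, 1, 2] gives [1, 1, 2]; set D = diag(1, 1, 2) and form L = D - A. The multiplicity of 0 as a Laplacian eigenvalue equals the number of connected components. There is one zero in the spectrum, matching the 1 component. The eigenvalues sum to 4, which equals trace(L) = 2|E|.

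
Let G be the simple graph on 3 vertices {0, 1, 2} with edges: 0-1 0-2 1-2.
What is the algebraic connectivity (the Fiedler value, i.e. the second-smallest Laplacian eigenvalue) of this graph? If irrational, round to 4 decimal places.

3

Each diagonal entry of L is the vertex degree and each off-diagonal entry is -1 where an edge is present, 0 otherwise; in the order [0, 1, 2] the diagonal is [2, 2, 2]. The sorted Laplacian eigenvalues are [0, 3, 3]; the algebraic connectivity is the second entry, 3. There is one zero in the spectrum, matching the 1 component.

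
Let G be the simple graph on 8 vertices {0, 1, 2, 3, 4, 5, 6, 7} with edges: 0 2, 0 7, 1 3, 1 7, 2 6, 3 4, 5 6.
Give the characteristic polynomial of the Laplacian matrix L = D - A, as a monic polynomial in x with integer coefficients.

x^8 - 14x^7 + 78x^6 - 220x^5 + 330x^4 - 252x^3 + 84x^2 - 8x

Each diagonal entry of L is the vertex degree and each off-diagonal entry is -1 where an edge is present, 0 otherwise; in the order [0, 1, 2, 3, 4, 5, 6, 7] the diagonal is [2, 2, 2, 2, 1, 1, 2, 2]. L has integer entries, so p(x) = det(xI - L) has integer coefficients. Expanding the determinant yields x^8 - 14x^7 + 78x^6 - 220x^5 + 330x^4 - 252x^3 + 84x^2 - 8x. The coefficient of x^7 equals -trace(L) = -14, matching the sum of degrees.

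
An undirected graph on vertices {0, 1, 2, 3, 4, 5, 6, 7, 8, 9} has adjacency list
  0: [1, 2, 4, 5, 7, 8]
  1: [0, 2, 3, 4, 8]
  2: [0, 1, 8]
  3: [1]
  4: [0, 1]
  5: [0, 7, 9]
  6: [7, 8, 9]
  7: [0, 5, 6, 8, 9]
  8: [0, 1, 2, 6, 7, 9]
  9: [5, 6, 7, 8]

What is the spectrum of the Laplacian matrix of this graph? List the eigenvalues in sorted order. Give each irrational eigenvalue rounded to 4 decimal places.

Each diagonal entry of L is the vertex degree and each off-diagonal entry is -1 where an edge is present, 0 otherwise; in the order [0, 1, 2, 3, 4, 5, 6, 7, 8, 9] the diagonal is [6, 5, 3, 1, 2, 3, 3, 5, 6, 4]. Since every row of L sums to 0, the all-ones vector is in the kernel and 0 is an eigenvalue. The largest eigenvalue, 7.4945, is at most the vertex count 10. The eigenvalues sum to 38, which equals trace(L) = 2|E|.

[0, 0.7745, 1.4854, 2.4419, 2.7890, 4.8801, 5.2406, 5.7843, 7.1096, 7.4945]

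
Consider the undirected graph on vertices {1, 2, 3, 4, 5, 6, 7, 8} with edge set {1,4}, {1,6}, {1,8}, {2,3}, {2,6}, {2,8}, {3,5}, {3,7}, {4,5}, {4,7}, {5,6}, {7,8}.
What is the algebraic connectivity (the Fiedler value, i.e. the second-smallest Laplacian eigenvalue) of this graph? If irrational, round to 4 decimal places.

2

With the vertex order [1, 2, 3, 4, 5, 6, 7, 8], the degrees are [3, 3, 3, 3, 3, 3, 3, 3], giving D = diag(3, 3, 3, 3, 3, 3, 3, 3) and L = D - A. The sorted Laplacian eigenvalues are [0, 2, 2, 2, 4, 4, 4, 6]; the algebraic connectivity is the second entry, 2. The eigenvalues sum to 24, which equals trace(L) = 2|E|. By the matrix-tree theorem the graph has (1/8) * product of the nonzero eigenvalues = 384 spanning trees.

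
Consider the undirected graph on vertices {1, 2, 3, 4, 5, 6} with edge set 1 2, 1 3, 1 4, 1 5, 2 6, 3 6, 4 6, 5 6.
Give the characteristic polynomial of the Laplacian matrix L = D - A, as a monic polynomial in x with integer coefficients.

Reading degrees in the order [1, 2, 3, 4, 5, 6] gives [4, 2, 2, 2, 2, 4]; set D = diag(4, 2, 2, 2, 2, 4) and form L = D - A. Computing det(xI - L) by cofactor expansion (or equivalently via sum-over-permutations) gives x^6 - 16x^5 + 96x^4 - 272x^3 + 368x^2 - 192x. The coefficient of x^5 equals -trace(L) = -16, matching the sum of degrees. By the matrix-tree theorem the graph has (1/6) * product of the nonzero eigenvalues = 32 spanning trees. There is one zero in the spectrum, matching the 1 component.

x^6 - 16x^5 + 96x^4 - 272x^3 + 368x^2 - 192x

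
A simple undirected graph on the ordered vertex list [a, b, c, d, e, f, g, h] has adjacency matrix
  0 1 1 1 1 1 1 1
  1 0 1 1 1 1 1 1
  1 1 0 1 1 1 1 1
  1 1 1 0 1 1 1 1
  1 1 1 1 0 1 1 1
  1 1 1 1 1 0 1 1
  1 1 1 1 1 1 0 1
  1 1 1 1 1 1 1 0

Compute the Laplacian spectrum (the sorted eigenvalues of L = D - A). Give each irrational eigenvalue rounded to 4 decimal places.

[0, 8, 8, 8, 8, 8, 8, 8]

Each diagonal entry of L is the vertex degree and each off-diagonal entry is -1 where an edge is present, 0 otherwise; in the order [a, b, c, d, e, f, g, h] the diagonal is [7, 7, 7, 7, 7, 7, 7, 7]. The multiplicity of 0 as a Laplacian eigenvalue equals the number of connected components. The eigenvalues sum to 56, which equals trace(L) = 2|E|. By the matrix-tree theorem the graph has (1/8) * product of the nonzero eigenvalues = 262144 spanning trees.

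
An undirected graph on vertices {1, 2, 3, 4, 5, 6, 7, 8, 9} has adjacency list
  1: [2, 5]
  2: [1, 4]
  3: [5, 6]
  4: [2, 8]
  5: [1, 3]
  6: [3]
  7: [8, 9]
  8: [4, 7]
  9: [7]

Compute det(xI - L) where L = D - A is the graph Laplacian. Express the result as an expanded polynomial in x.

x^9 - 16x^8 + 105x^7 - 364x^6 + 715x^5 - 792x^4 + 462x^3 - 120x^2 + 9x

With the vertex order [1, 2, 3, 4, 5, 6, 7, 8, 9], the degrees are [2, 2, 2, 2, 2, 1, 2, 2, 1], giving D = diag(2, 2, 2, 2, 2, 1, 2, 2, 1) and L = D - A. Computing det(xI - L) by cofactor expansion (or equivalently via sum-over-permutations) gives x^9 - 16x^8 + 105x^7 - 364x^6 + 715x^5 - 792x^4 + 462x^3 - 120x^2 + 9x. The coefficient of x^8 equals -trace(L) = -16, matching the sum of degrees.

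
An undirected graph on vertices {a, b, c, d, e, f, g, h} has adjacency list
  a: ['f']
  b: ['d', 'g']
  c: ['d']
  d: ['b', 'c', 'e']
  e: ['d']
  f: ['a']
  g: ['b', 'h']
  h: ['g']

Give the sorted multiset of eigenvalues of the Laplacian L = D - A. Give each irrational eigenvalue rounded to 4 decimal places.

Reading degrees in the order [a, b, c, d, e, f, g, h] gives [1, 2, 1, 3, 1, 1, 2, 1]; set D = diag(1, 2, 1, 3, 1, 1, 2, 1) and form L = D - A. Diagonalising L (or applying a numerical eigensolver to the 8x8 matrix) gives the spectrum above. The 2 zero eigenvalues correspond to the 2 connected components. The eigenvalues sum to 12, which equals trace(L) = 2|E|. The largest eigenvalue, 4.2143, is at most the vertex count 8.

[0, 0, 0.3249, 1, 1.4608, 2, 3, 4.2143]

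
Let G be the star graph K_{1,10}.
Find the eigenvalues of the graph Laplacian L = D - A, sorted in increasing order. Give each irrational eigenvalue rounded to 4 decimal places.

[0, 1, 1, 1, 1, 1, 1, 1, 1, 1, 11]

The graph has 11 vertices and degree multiset [10, 1, 1, 1, 1, 1, 1, 1, 1, 1, 1]; D is the diagonal matrix of degrees and L = D - A. Diagonalising L (or applying a numerical eigensolver to the 11x11 matrix) gives the spectrum above.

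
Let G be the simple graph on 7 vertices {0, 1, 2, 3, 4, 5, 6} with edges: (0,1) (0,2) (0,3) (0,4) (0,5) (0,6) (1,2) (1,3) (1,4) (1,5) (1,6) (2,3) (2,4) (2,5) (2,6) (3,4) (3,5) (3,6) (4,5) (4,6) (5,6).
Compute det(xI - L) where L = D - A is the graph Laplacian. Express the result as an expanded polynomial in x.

x^7 - 42x^6 + 735x^5 - 6860x^4 + 36015x^3 - 100842x^2 + 117649x

Each diagonal entry of L is the vertex degree and each off-diagonal entry is -1 where an edge is present, 0 otherwise; in the order [0, 1, 2, 3, 4, 5, 6] the diagonal is [6, 6, 6, 6, 6, 6, 6]. Computing det(xI - L) by cofactor expansion (or equivalently via sum-over-permutations) gives x^7 - 42x^6 + 735x^5 - 6860x^4 + 36015x^3 - 100842x^2 + 117649x. Since p(0) = det(-L) = 0, x divides p(x).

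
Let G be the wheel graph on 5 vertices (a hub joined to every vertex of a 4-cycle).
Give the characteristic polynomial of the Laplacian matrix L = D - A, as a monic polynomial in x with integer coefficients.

The graph has 5 vertices and degree multiset [4, 3, 3, 3, 3]; D is the diagonal matrix of degrees and L = D - A. L has integer entries, so p(x) = det(xI - L) has integer coefficients. Expanding the determinant yields x^5 - 16x^4 + 94x^3 - 240x^2 + 225x. The coefficient of x^4 equals -trace(L) = -16, matching the sum of degrees.

x^5 - 16x^4 + 94x^3 - 240x^2 + 225x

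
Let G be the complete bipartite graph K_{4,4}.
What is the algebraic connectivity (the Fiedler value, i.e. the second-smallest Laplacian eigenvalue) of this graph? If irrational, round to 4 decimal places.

4

The graph has 8 vertices and degree multiset [4, 4, 4, 4, 4, 4, 4, 4]; D is the diagonal matrix of degrees and L = D - A. Computing the eigenvalues of L and sorting gives [0, 4, 4, 4, 4, 4, 4, 8]. The Fiedler value lambda_2 = 4 is strictly positive, so the graph is connected. There is one zero in the spectrum, matching the 1 component.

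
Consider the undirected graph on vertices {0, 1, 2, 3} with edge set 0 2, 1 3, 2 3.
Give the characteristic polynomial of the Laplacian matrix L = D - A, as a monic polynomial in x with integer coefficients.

x^4 - 6x^3 + 10x^2 - 4x

With the vertex order [0, 1, 2, 3], the degrees are [1, 1, 2, 2], giving D = diag(1, 1, 2, 2) and L = D - A. L has integer entries, so p(x) = det(xI - L) has integer coefficients. Expanding the determinant yields x^4 - 6x^3 + 10x^2 - 4x. Since p(0) = det(-L) = 0, x divides p(x). By the matrix-tree theorem the graph has (1/4) * product of the nonzero eigenvalues = 1 spanning tree. There is one zero in the spectrum, matching the 1 component.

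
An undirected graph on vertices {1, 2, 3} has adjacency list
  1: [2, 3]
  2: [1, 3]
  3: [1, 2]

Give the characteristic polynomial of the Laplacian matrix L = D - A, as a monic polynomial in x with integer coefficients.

x^3 - 6x^2 + 9x

Each diagonal entry of L is the vertex degree and each off-diagonal entry is -1 where an edge is present, 0 otherwise; in the order [1, 2, 3] the diagonal is [2, 2, 2]. L has integer entries, so p(x) = det(xI - L) has integer coefficients. Expanding the determinant yields x^3 - 6x^2 + 9x. The constant term is 0 because L is singular (the all-ones vector lies in its kernel).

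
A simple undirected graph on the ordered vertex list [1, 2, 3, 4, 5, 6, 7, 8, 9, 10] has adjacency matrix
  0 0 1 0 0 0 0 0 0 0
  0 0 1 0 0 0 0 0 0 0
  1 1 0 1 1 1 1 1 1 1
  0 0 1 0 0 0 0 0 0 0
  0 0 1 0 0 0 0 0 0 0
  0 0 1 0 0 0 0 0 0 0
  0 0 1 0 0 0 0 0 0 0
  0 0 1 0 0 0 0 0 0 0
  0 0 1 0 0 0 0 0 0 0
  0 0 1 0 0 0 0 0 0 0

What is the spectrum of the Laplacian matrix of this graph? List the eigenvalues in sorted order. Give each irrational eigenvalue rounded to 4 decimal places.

Reading degrees in the order [1, 2, 3, 4, 5, 6, 7, 8, 9, 10] gives [1, 1, 9, 1, 1, 1, 1, 1, 1, 1]; set D = diag(1, 1, 9, 1, 1, 1, 1, 1, 1, 1) and form L = D - A. Since every row of L sums to 0, the all-ones vector is in the kernel and 0 is an eigenvalue. The single zero eigenvalue shows the graph is connected. The eigenvalues sum to 18, which equals trace(L) = 2|E|.

[0, 1, 1, 1, 1, 1, 1, 1, 1, 10]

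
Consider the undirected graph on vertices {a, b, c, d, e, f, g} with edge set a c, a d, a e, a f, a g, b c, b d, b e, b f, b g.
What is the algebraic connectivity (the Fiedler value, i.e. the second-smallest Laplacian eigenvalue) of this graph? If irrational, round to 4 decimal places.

With the vertex order [a, b, c, d, e, f, g], the degrees are [5, 5, 2, 2, 2, 2, 2], giving D = diag(5, 5, 2, 2, 2, 2, 2) and L = D - A. The smallest Laplacian eigenvalue is always 0. The next one, lambda_2 = 2, measures how hard the graph is to disconnect: larger values mean better connectivity.

2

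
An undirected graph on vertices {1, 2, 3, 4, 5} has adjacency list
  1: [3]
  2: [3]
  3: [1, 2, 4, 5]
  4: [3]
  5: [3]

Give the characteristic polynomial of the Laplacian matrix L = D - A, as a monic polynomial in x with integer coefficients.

With the vertex order [1, 2, 3, 4, 5], the degrees are [1, 1, 4, 1, 1], giving D = diag(1, 1, 4, 1, 1) and L = D - A. The eigenvalues of L are [0, 1, 1, 1, 5]; the characteristic polynomial is the product of (x - lambda_i), which multiplies out to x^5 - 8x^4 + 18x^3 - 16x^2 + 5x. Since p(0) = det(-L) = 0, x divides p(x). There is one zero in the spectrum, matching the 1 component. The eigenvalues sum to 8, which equals trace(L) = 2|E|.

x^5 - 8x^4 + 18x^3 - 16x^2 + 5x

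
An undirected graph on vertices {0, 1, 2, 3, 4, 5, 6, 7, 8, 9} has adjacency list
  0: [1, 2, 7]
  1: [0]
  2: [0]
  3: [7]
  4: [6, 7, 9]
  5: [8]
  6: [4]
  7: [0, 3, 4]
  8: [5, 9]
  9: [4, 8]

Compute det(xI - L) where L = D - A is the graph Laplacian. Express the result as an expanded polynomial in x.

x^10 - 18x^9 + 133x^8 - 524x^7 + 1199x^6 - 1632x^5 + 1305x^4 - 582x^3 + 128x^2 - 10x

Reading degrees in the order [0, 1, 2, 3, 4, 5, 6, 7, 8, 9] gives [3, 1, 1, 1, 3, 1, 1, 3, 2, 2]; set D = diag(3, 1, 1, 1, 3, 1, 1, 3, 2, 2) and form L = D - A. Computing det(xI - L) by cofactor expansion (or equivalently via sum-over-permutations) gives x^10 - 18x^9 + 133x^8 - 524x^7 + 1199x^6 - 1632x^5 + 1305x^4 - 582x^3 + 128x^2 - 10x. The constant term is 0 because L is singular (the all-ones vector lies in its kernel). The largest eigenvalue, 4.8522, is at most the vertex count 10.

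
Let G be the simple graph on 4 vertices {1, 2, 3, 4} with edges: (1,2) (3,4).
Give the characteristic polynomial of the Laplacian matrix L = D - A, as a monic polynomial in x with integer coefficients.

x^4 - 4x^3 + 4x^2

With the vertex order [1, 2, 3, 4], the degrees are [1, 1, 1, 1], giving D = diag(1, 1, 1, 1) and L = D - A. The eigenvalues of L are [0, 0, 2, 2]; the characteristic polynomial is the product of (x - lambda_i), which multiplies out to x^4 - 4x^3 + 4x^2. The coefficient of x^3 equals -trace(L) = -4, matching the sum of degrees. There are 2 zeros in the spectrum, matching the 2 components. The largest eigenvalue, 2, is at most the vertex count 4.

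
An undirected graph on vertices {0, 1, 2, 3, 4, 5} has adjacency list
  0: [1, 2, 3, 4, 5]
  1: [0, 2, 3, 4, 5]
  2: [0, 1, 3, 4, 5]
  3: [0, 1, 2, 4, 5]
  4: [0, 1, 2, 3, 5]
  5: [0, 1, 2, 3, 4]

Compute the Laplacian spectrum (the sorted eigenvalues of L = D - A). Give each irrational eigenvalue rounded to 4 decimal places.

With the vertex order [0, 1, 2, 3, 4, 5], the degrees are [5, 5, 5, 5, 5, 5], giving D = diag(5, 5, 5, 5, 5, 5) and L = D - A. L is symmetric positive semidefinite, so every eigenvalue is real and nonnegative. The single zero eigenvalue shows the graph is connected. There is one zero in the spectrum, matching the 1 component. The largest eigenvalue, 6, is at most the vertex count 6.

[0, 6, 6, 6, 6, 6]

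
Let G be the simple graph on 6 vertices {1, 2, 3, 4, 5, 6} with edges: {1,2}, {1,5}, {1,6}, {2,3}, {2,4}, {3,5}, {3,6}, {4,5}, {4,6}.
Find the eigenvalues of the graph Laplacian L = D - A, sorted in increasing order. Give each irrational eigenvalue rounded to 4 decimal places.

With the vertex order [1, 2, 3, 4, 5, 6], the degrees are [3, 3, 3, 3, 3, 3], giving D = diag(3, 3, 3, 3, 3, 3) and L = D - A. Since every row of L sums to 0, the all-ones vector is in the kernel and 0 is an eigenvalue. The eigenvalues sum to 18, which equals trace(L) = 2|E|.

[0, 3, 3, 3, 3, 6]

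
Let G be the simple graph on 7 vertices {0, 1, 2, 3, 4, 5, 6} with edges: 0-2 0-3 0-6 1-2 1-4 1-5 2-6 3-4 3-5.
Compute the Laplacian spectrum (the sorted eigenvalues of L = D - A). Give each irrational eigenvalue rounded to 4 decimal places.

With the vertex order [0, 1, 2, 3, 4, 5, 6], the degrees are [3, 3, 3, 3, 2, 2, 2], giving D = diag(3, 3, 3, 3, 2, 2, 2) and L = D - A. Since every row of L sums to 0, the all-ones vector is in the kernel and 0 is an eigenvalue. The single zero eigenvalue shows the graph is connected. The eigenvalues sum to 18, which equals trace(L) = 2|E|. The largest eigenvalue, 4.8608, is at most the vertex count 7.

[0, 0.8851, 2, 2.3820, 3.2541, 4.6180, 4.8608]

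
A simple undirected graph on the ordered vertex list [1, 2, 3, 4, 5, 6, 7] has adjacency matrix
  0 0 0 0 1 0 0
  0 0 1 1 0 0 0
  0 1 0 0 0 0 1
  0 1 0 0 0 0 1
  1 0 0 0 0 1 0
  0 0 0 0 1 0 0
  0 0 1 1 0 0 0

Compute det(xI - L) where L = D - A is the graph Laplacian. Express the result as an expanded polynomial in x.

x^7 - 12x^6 + 55x^5 - 120x^4 + 124x^3 - 48x^2

Each diagonal entry of L is the vertex degree and each off-diagonal entry is -1 where an edge is present, 0 otherwise; in the order [1, 2, 3, 4, 5, 6, 7] the diagonal is [1, 2, 2, 2, 2, 1, 2]. The eigenvalues of L are [0, 0, 1, 2, 2, 3, 4]; the characteristic polynomial is the product of (x - lambda_i), which multiplies out to x^7 - 12x^6 + 55x^5 - 120x^4 + 124x^3 - 48x^2. The constant term is 0 because L is singular (the all-ones vector lies in its kernel).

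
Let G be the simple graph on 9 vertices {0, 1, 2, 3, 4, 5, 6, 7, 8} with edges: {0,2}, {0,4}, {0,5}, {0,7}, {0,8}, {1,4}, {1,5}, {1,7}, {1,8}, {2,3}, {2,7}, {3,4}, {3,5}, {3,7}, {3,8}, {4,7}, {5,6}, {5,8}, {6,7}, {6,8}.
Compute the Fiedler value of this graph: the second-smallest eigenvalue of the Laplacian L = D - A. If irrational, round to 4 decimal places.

2.3396

Reading degrees in the order [0, 1, 2, 3, 4, 5, 6, 7, 8] gives [5, 4, 3, 5, 4, 5, 3, 6, 5]; set D = diag(5, 4, 3, 5, 4, 5, 3, 6, 5) and form L = D - A. Computing the eigenvalues of L and sorting gives [0, 2.3396, 3, 4.1683, 4.6502, 5, 6, 6.5884, 8.2535]. The Fiedler value lambda_2 = 2.3396 is strictly positive, so the graph is connected. By the matrix-tree theorem the graph has (1/9) * product of the nonzero eigenvalues = 24660 spanning trees.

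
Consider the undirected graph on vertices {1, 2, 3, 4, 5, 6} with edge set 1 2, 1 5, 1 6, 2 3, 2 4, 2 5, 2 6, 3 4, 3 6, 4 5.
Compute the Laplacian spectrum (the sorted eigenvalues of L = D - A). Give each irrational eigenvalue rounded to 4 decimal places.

[0, 2.3820, 2.3820, 4.6180, 4.6180, 6]

With the vertex order [1, 2, 3, 4, 5, 6], the degrees are [3, 5, 3, 3, 3, 3], giving D = diag(3, 5, 3, 3, 3, 3) and L = D - A. L is symmetric positive semidefinite, so every eigenvalue is real and nonnegative. The single zero eigenvalue shows the graph is connected. By the matrix-tree theorem the graph has (1/6) * product of the nonzero eigenvalues = 121 spanning trees. The largest eigenvalue, 6, is at most the vertex count 6.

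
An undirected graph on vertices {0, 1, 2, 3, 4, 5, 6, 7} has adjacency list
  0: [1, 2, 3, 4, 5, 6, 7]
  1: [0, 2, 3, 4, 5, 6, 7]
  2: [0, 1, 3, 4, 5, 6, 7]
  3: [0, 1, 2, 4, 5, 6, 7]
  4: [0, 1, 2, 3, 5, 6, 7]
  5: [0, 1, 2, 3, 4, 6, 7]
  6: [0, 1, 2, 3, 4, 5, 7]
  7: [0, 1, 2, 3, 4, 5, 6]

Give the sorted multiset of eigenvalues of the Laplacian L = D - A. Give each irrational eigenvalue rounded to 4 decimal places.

[0, 8, 8, 8, 8, 8, 8, 8]

Each diagonal entry of L is the vertex degree and each off-diagonal entry is -1 where an edge is present, 0 otherwise; in the order [0, 1, 2, 3, 4, 5, 6, 7] the diagonal is [7, 7, 7, 7, 7, 7, 7, 7]. L is symmetric positive semidefinite, so every eigenvalue is real and nonnegative. The single zero eigenvalue shows the graph is connected. The eigenvalues sum to 56, which equals trace(L) = 2|E|.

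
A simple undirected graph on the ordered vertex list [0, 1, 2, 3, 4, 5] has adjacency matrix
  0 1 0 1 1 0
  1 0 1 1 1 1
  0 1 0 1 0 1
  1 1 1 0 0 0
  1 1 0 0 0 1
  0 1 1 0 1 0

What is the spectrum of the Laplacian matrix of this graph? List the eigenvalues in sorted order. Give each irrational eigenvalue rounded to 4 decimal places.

[0, 2.3820, 2.3820, 4.6180, 4.6180, 6]

Reading degrees in the order [0, 1, 2, 3, 4, 5] gives [3, 5, 3, 3, 3, 3]; set D = diag(3, 5, 3, 3, 3, 3) and form L = D - A. Since every row of L sums to 0, the all-ones vector is in the kernel and 0 is an eigenvalue. There is one zero in the spectrum, matching the 1 component. The largest eigenvalue, 6, is at most the vertex count 6.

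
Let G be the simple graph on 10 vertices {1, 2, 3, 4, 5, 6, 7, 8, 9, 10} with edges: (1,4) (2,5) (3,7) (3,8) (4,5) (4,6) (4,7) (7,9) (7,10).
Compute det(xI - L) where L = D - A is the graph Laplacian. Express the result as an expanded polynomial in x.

x^10 - 18x^9 + 130x^8 - 492x^7 + 1072x^6 - 1392x^5 + 1078x^4 - 480x^3 + 111x^2 - 10x

With the vertex order [1, 2, 3, 4, 5, 6, 7, 8, 9, 10], the degrees are [1, 1, 2, 4, 2, 1, 4, 1, 1, 1], giving D = diag(1, 1, 2, 4, 2, 1, 4, 1, 1, 1) and L = D - A. L has integer entries, so p(x) = det(xI - L) has integer coefficients. Expanding the determinant yields x^10 - 18x^9 + 130x^8 - 492x^7 + 1072x^6 - 1392x^5 + 1078x^4 - 480x^3 + 111x^2 - 10x. The coefficient of x^9 equals -trace(L) = -18, matching the sum of degrees. There is one zero in the spectrum, matching the 1 component.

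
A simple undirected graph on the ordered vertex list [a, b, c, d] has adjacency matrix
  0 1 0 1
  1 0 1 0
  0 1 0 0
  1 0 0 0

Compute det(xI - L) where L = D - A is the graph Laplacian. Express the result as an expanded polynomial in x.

Each diagonal entry of L is the vertex degree and each off-diagonal entry is -1 where an edge is present, 0 otherwise; in the order [a, b, c, d] the diagonal is [2, 2, 1, 1]. Computing det(xI - L) by cofactor expansion (or equivalently via sum-over-permutations) gives x^4 - 6x^3 + 10x^2 - 4x. The coefficient of x^3 equals -trace(L) = -6, matching the sum of degrees. By the matrix-tree theorem the graph has (1/4) * product of the nonzero eigenvalues = 1 spanning tree.

x^4 - 6x^3 + 10x^2 - 4x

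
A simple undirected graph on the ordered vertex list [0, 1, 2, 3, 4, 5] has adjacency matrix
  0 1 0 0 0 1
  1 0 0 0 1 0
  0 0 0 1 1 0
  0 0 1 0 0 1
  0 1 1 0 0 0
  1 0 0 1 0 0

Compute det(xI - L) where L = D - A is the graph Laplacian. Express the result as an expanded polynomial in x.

x^6 - 12x^5 + 54x^4 - 112x^3 + 105x^2 - 36x

With the vertex order [0, 1, 2, 3, 4, 5], the degrees are [2, 2, 2, 2, 2, 2], giving D = diag(2, 2, 2, 2, 2, 2) and L = D - A. The eigenvalues of L are [0, 1, 1, 3, 3, 4]; the characteristic polynomial is the product of (x - lambda_i), which multiplies out to x^6 - 12x^5 + 54x^4 - 112x^3 + 105x^2 - 36x. The constant term is 0 because L is singular (the all-ones vector lies in its kernel).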